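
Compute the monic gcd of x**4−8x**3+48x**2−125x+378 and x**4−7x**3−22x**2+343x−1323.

Repeated division with remainder:
  x**4−8x**3+48x**2−125x+378 = (x**4−7x**3−22x**2+343x−1323) + (−x**3+70x**2−468x+1701)
  x**4−7x**3−22x**2+343x−1323 = (−x−63)(−x**3+70x**2−468x+1701) + (3920x**2−27440x+105840)
  −x**3+70x**2−468x+1701 = (−(1/3920)x+9/560)(3920x**2−27440x+105840) + (0)
Last nonzero remainder: 3920x**2−27440x+105840. Dividing through by 3920 gives the monic gcd x**2−7x+27.

x**2−7x+27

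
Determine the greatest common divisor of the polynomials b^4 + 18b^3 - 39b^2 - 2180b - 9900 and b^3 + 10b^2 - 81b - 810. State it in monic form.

Apply the Euclidean algorithm:
  b^4 + 18b^3 - 39b^2 - 2180b - 9900 = (b + 8)(b^3 + 10b^2 - 81b - 810) + (-38b^2 - 722b - 3420)
  b^3 + 10b^2 - 81b - 810 = (-(1/38)b + 9/38)(-38b^2 - 722b - 3420) + (0)
Last nonzero remainder: -38b^2 - 722b - 3420. Dividing through by -38 gives the monic gcd b^2 + 19b + 90.

b^2 + 19b + 90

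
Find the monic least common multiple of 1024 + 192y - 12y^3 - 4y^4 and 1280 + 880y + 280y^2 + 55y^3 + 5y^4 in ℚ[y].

-1024 - 448y - 48y^2 + 12y^3 + 7y^4 + y^5

Apply the Euclidean algorithm:
  -4y^4 - 12y^3 + 192y + 1024 = (-4/5)(5y^4 + 55y^3 + 280y^2 + 880y + 1280) + (32y^3 + 224y^2 + 896y + 2048)
  5y^4 + 55y^3 + 280y^2 + 880y + 1280 = ((5/32)y + 5/8)(32y^3 + 224y^2 + 896y + 2048) + (0)
Last nonzero remainder: 32y^3 + 224y^2 + 896y + 2048. Dividing through by 32 gives the monic gcd y^3 + 7y^2 + 28y + 64.
Then lcm(f, g) = f·g / gcd(f, g); expanding and making the result monic gives the answer.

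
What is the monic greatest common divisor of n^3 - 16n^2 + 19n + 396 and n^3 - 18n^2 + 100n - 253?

Repeated division with remainder:
  n^3 - 16n^2 + 19n + 396 = (n^3 - 18n^2 + 100n - 253) + (2n^2 - 81n + 649)
  n^3 - 18n^2 + 100n - 253 = ((1/2)n + 45/4)(2n^2 - 81n + 649) + ((2747/4)n - 30217/4)
  2n^2 - 81n + 649 = ((8/2747)n - 236/2747)((2747/4)n - 30217/4) + (0)
Last nonzero remainder: (2747/4)n - 30217/4. Dividing through by 2747/4 gives the monic gcd n - 11.

n - 11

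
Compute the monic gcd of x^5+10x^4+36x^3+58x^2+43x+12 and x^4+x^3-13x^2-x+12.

By polynomial division,
  x^5+10x^4+36x^3+58x^2+43x+12 = (x+9)(x^4+x^3-13x^2-x+12) + (40x^3+176x^2+40x-96)
  x^4+x^3-13x^2-x+12 = ((1/40)x-17/200)(40x^3+176x^2+40x-96) + ((24/25)x^2+(24/5)x+96/25)
  40x^3+176x^2+40x-96 = ((125/3)x-25)((24/25)x^2+(24/5)x+96/25) + (0)
Last nonzero remainder: (24/25)x^2+(24/5)x+96/25. Dividing through by 24/25 gives the monic gcd x^2+5x+4.

x^2+5x+4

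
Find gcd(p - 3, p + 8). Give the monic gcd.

1

Euclidean algorithm in ℚ[p]:
  p - 3 = (p + 8) + (-11)
  p + 8 = (-(1/11)p - 8/11)(-11) + (0)
The last nonzero remainder is the constant -11, so the polynomials are coprime and gcd = 1.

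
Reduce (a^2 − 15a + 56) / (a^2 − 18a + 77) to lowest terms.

(a − 8)/(a − 11)

By polynomial division,
  a^2 − 15a + 56 = (a^2 − 18a + 77) + (3a − 21)
  a^2 − 18a + 77 = ((1/3)a − 11/3)(3a − 21) + (0)
Last nonzero remainder: 3a − 21. Dividing through by 3 gives the monic gcd a − 7.
Cancel a − 7 from numerator and denominator to get the reduced form.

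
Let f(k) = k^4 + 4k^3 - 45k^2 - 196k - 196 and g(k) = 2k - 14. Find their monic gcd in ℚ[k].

k - 7

Apply the Euclidean algorithm:
  k^4 + 4k^3 - 45k^2 - 196k - 196 = ((1/2)k^3 + (11/2)k^2 + 16k + 14)(2k - 14) + (0)
Last nonzero remainder: 2k - 14. Dividing through by 2 gives the monic gcd k - 7.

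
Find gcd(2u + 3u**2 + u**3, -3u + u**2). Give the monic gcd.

u

Euclidean algorithm in ℚ[u]:
  u**3 + 3u**2 + 2u = (u + 6)(u**2 - 3u) + (20u)
  u**2 - 3u = ((1/20)u - 3/20)(20u) + (0)
Last nonzero remainder: 20u. Dividing through by 20 gives the monic gcd u.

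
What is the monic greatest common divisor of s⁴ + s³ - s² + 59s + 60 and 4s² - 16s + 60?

Repeated division with remainder:
  s⁴ + s³ - s² + 59s + 60 = ((1/4)s² + (5/4)s + 1)(4s² - 16s + 60) + (0)
Last nonzero remainder: 4s² - 16s + 60. Dividing through by 4 gives the monic gcd s² - 4s + 15.

s² - 4s + 15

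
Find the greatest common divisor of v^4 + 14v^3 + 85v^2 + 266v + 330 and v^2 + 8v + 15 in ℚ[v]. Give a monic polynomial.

Repeated division with remainder:
  v^4 + 14v^3 + 85v^2 + 266v + 330 = (v^2 + 6v + 22)(v^2 + 8v + 15) + (0)
The last nonzero remainder v^2 + 8v + 15 is already monic.

v^2 + 8v + 15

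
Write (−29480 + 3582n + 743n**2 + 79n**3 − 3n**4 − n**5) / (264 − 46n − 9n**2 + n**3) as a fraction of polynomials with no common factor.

(−670 − 147n − 18n**2 − n**3)/(6 + n)

Apply the Euclidean algorithm:
  −n**5 − 3n**4 + 79n**3 + 743n**2 + 3582n − 29480 = (−n**2 − 12n − 75)(n**3 − 9n**2 − 46n + 264) + (−220n**2 + 3300n − 9680)
  n**3 − 9n**2 − 46n + 264 = (−(1/220)n − 3/110)(−220n**2 + 3300n − 9680) + (0)
Last nonzero remainder: −220n**2 + 3300n − 9680. Dividing through by −220 gives the monic gcd n**2 − 15n + 44.
Cancel n**2 − 15n + 44 from numerator and denominator to get the reduced form.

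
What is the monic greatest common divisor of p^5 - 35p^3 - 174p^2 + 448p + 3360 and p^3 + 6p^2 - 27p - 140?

p^2 - p - 20

Repeated division with remainder:
  p^5 - 35p^3 - 174p^2 + 448p + 3360 = (p^2 - 6p + 28)(p^3 + 6p^2 - 27p - 140) + (-364p^2 + 364p + 7280)
  p^3 + 6p^2 - 27p - 140 = (-(1/364)p - 1/52)(-364p^2 + 364p + 7280) + (0)
Last nonzero remainder: -364p^2 + 364p + 7280. Dividing through by -364 gives the monic gcd p^2 - p - 20.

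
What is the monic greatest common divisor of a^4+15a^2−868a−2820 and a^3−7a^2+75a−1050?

Euclidean algorithm in ℚ[a]:
  a^4+15a^2−868a−2820 = (a+7)(a^3−7a^2+75a−1050) + (−11a^2−343a+4530)
  a^3−7a^2+75a−1050 = (−(1/11)a+420/121)(−11a^2−343a+4530) + ((202965/121)a−2029650/121)
  −11a^2−343a+4530 = (−(1331/202965)a−18271/67655)((202965/121)a−2029650/121) + (0)
Last nonzero remainder: (202965/121)a−2029650/121. Dividing through by 202965/121 gives the monic gcd a−10.

a−10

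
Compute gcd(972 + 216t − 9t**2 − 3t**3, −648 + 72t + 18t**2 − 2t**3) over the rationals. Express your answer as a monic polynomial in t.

By polynomial division,
  −3t**3 − 9t**2 + 216t + 972 = (3/2)(−2t**3 + 18t**2 + 72t − 648) + (−36t**2 + 108t + 1944)
  −2t**3 + 18t**2 + 72t − 648 = ((1/18)t − 1/3)(−36t**2 + 108t + 1944) + (0)
Last nonzero remainder: −36t**2 + 108t + 1944. Dividing through by −36 gives the monic gcd t**2 − 3t − 54.

−54 − 3t + t**2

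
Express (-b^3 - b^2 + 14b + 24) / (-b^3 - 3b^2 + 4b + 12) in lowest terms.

Apply the Euclidean algorithm:
  -b^3 - b^2 + 14b + 24 = (-b^3 - 3b^2 + 4b + 12) + (2b^2 + 10b + 12)
  -b^3 - 3b^2 + 4b + 12 = (-(1/2)b + 1)(2b^2 + 10b + 12) + (0)
Last nonzero remainder: 2b^2 + 10b + 12. Dividing through by 2 gives the monic gcd b^2 + 5b + 6.
Cancel b^2 + 5b + 6 from numerator and denominator to get the reduced form.

(b - 4)/(b - 2)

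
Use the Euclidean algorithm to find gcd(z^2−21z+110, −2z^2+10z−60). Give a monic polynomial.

1

Euclidean algorithm in ℚ[z]:
  z^2−21z+110 = (−1/2)(−2z^2+10z−60) + (−16z+80)
  −2z^2+10z−60 = ((1/8)z)(−16z+80) + (−60)
  −16z+80 = ((4/15)z−4/3)(−60) + (0)
The last nonzero remainder is the constant −60, so the polynomials are coprime and gcd = 1.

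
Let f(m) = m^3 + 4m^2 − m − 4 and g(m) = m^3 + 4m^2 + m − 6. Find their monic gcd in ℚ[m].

Euclidean algorithm in ℚ[m]:
  m^3 + 4m^2 − m − 4 = (m^3 + 4m^2 + m − 6) + (−2m + 2)
  m^3 + 4m^2 + m − 6 = (−(1/2)m^2 − (5/2)m − 3)(−2m + 2) + (0)
Last nonzero remainder: −2m + 2. Dividing through by −2 gives the monic gcd m − 1.

m − 1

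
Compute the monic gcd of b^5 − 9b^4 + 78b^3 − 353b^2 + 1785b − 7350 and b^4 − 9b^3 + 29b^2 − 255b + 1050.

By polynomial division,
  b^5 − 9b^4 + 78b^3 − 353b^2 + 1785b − 7350 = (b)(b^4 − 9b^3 + 29b^2 − 255b + 1050) + (49b^3 − 98b^2 + 735b − 7350)
  b^4 − 9b^3 + 29b^2 − 255b + 1050 = ((1/49)b − 1/7)(49b^3 − 98b^2 + 735b − 7350) + (0)
Last nonzero remainder: 49b^3 − 98b^2 + 735b − 7350. Dividing through by 49 gives the monic gcd b^3 − 2b^2 + 15b − 150.

b^3 − 2b^2 + 15b − 150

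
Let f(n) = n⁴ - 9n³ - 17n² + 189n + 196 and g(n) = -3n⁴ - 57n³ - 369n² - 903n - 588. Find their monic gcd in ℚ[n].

n² + 5n + 4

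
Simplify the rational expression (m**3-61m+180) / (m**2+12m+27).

(m**2-9m+20)/(m+3)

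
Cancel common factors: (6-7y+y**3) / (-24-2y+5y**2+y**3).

(-1+y)/(4+y)

By polynomial division,
  y**3-7y+6 = (y**3+5y**2-2y-24) + (-5y**2-5y+30)
  y**3+5y**2-2y-24 = (-(1/5)y-4/5)(-5y**2-5y+30) + (0)
Last nonzero remainder: -5y**2-5y+30. Dividing through by -5 gives the monic gcd y**2+y-6.
Cancel y**2+y-6 from numerator and denominator to get the reduced form.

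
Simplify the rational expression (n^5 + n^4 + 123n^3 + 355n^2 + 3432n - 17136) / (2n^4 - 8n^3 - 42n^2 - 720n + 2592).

Repeated division with remainder:
  n^5 + n^4 + 123n^3 + 355n^2 + 3432n - 17136 = ((1/2)n + 5/2)(2n^4 - 8n^3 - 42n^2 - 720n + 2592) + (164n^3 + 820n^2 + 3936n - 23616)
  2n^4 - 8n^3 - 42n^2 - 720n + 2592 = ((1/82)n - 9/82)(164n^3 + 820n^2 + 3936n - 23616) + (0)
Last nonzero remainder: 164n^3 + 820n^2 + 3936n - 23616. Dividing through by 164 gives the monic gcd n^3 + 5n^2 + 24n - 144.
Cancel n^3 + 5n^2 + 24n - 144 from numerator and denominator to get the reduced form.

(n^2 - 4n + 119)/(2n - 18)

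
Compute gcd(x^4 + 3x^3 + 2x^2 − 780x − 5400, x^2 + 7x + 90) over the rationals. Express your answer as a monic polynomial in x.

By polynomial division,
  x^4 + 3x^3 + 2x^2 − 780x − 5400 = (x^2 − 4x − 60)(x^2 + 7x + 90) + (0)
The last nonzero remainder x^2 + 7x + 90 is already monic.

x^2 + 7x + 90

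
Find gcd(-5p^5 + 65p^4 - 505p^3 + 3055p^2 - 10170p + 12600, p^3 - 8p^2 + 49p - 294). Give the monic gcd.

By polynomial division,
  -5p^5 + 65p^4 - 505p^3 + 3055p^2 - 10170p + 12600 = (-5p^2 + 25p - 60)(p^3 - 8p^2 + 49p - 294) + (-120p^2 + 120p - 5040)
  p^3 - 8p^2 + 49p - 294 = (-(1/120)p + 7/120)(-120p^2 + 120p - 5040) + (0)
Last nonzero remainder: -120p^2 + 120p - 5040. Dividing through by -120 gives the monic gcd p^2 - p + 42.

p^2 - p + 42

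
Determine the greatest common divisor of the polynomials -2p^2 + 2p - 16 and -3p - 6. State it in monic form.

Euclidean algorithm in ℚ[p]:
  -2p^2 + 2p - 16 = ((2/3)p - 2)(-3p - 6) + (-28)
  -3p - 6 = ((3/28)p + 3/14)(-28) + (0)
The last nonzero remainder is the constant -28, so the polynomials are coprime and gcd = 1.

1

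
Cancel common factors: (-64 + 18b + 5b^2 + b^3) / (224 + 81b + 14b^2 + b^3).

(-2 + b)/(7 + b)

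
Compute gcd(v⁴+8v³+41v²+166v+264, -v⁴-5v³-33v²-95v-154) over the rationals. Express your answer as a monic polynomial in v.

By polynomial division,
  v⁴+8v³+41v²+166v+264 = (-1)(-v⁴-5v³-33v²-95v-154) + (3v³+8v²+71v+110)
  -v⁴-5v³-33v²-95v-154 = (-(1/3)v-7/9)(3v³+8v²+71v+110) + (-(28/9)v²-(28/9)v-616/9)
  3v³+8v²+71v+110 = (-(27/28)v-45/28)(-(28/9)v²-(28/9)v-616/9) + (0)
Last nonzero remainder: -(28/9)v²-(28/9)v-616/9. Dividing through by -28/9 gives the monic gcd v²+v+22.

v²+v+22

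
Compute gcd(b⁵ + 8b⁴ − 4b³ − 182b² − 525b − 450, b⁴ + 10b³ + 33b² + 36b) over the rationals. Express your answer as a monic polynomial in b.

b² + 6b + 9

Apply the Euclidean algorithm:
  b⁵ + 8b⁴ − 4b³ − 182b² − 525b − 450 = (b − 2)(b⁴ + 10b³ + 33b² + 36b) + (−17b³ − 152b² − 453b − 450)
  b⁴ + 10b³ + 33b² + 36b = (−(1/17)b − 18/289)(−17b³ − 152b² − 453b − 450) + (−(900/289)b² − (5400/289)b − 8100/289)
  −17b³ − 152b² − 453b − 450 = ((4913/900)b + 289/18)(−(900/289)b² − (5400/289)b − 8100/289) + (0)
Last nonzero remainder: −(900/289)b² − (5400/289)b − 8100/289. Dividing through by −900/289 gives the monic gcd b² + 6b + 9.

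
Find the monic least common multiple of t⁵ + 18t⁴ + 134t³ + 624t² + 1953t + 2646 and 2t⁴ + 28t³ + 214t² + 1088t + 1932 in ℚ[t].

t⁷ + 22t⁶ + 252t⁵ + 1988t⁴ + 10613t³ + 39162t² + 100422t + 121716

By polynomial division,
  t⁵ + 18t⁴ + 134t³ + 624t² + 1953t + 2646 = ((1/2)t + 2)(2t⁴ + 28t³ + 214t² + 1088t + 1932) + (-29t³ - 348t² - 1189t - 1218)
  2t⁴ + 28t³ + 214t² + 1088t + 1932 = (-(2/29)t - 4/29)(-29t³ - 348t² - 1189t - 1218) + (84t² + 840t + 1764)
  -29t³ - 348t² - 1189t - 1218 = (-(29/84)t - 29/42)(84t² + 840t + 1764) + (0)
Last nonzero remainder: 84t² + 840t + 1764. Dividing through by 84 gives the monic gcd t² + 10t + 21.
Then lcm(f, g) = f·g / gcd(f, g); expanding and making the result monic gives the answer.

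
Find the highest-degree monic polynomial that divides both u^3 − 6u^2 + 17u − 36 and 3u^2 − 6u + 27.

u^2 − 2u + 9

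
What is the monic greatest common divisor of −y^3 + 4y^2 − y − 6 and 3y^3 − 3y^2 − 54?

y − 3

Euclidean algorithm in ℚ[y]:
  −y^3 + 4y^2 − y − 6 = (−1/3)(3y^3 − 3y^2 − 54) + (3y^2 − y − 24)
  3y^3 − 3y^2 − 54 = (y − 2/3)(3y^2 − y − 24) + ((70/3)y − 70)
  3y^2 − y − 24 = ((9/70)y + 12/35)((70/3)y − 70) + (0)
Last nonzero remainder: (70/3)y − 70. Dividing through by 70/3 gives the monic gcd y − 3.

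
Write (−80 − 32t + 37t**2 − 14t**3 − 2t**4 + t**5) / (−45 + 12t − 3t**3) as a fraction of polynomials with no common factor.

Apply the Euclidean algorithm:
  t**5 − 2t**4 − 14t**3 + 37t**2 − 32t − 80 = (−(1/3)t**2 + (2/3)t + 10/3)(−3t**3 + 12t − 45) + (14t**2 − 42t + 70)
  −3t**3 + 12t − 45 = (−(3/14)t − 9/14)(14t**2 − 42t + 70) + (0)
Last nonzero remainder: 14t**2 − 42t + 70. Dividing through by 14 gives the monic gcd t**2 − 3t + 5.
Cancel t**2 − 3t + 5 from numerator and denominator to get the reduced form.

(16 + 16t − t**2 − t**3)/(9 + 3t)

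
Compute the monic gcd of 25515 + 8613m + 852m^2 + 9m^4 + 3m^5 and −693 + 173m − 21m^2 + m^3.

63 − 10m + m^2

Apply the Euclidean algorithm:
  3m^5 + 9m^4 + 852m^2 + 8613m + 25515 = (3m^2 + 72m + 993)(m^3 − 21m^2 + 173m − 693) + (11328m^2 − 113280m + 713664)
  m^3 − 21m^2 + 173m − 693 = ((1/11328)m − 11/11328)(11328m^2 − 113280m + 713664) + (0)
Last nonzero remainder: 11328m^2 − 113280m + 713664. Dividing through by 11328 gives the monic gcd m^2 − 10m + 63.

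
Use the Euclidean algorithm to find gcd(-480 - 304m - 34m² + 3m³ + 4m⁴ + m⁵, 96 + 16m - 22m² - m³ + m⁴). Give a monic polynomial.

-32 - 16m + 2m² + m³

Repeated division with remainder:
  m⁵ + 4m⁴ + 3m³ - 34m² - 304m - 480 = (m + 5)(m⁴ - m³ - 22m² + 16m + 96) + (30m³ + 60m² - 480m - 960)
  m⁴ - m³ - 22m² + 16m + 96 = ((1/30)m - 1/10)(30m³ + 60m² - 480m - 960) + (0)
Last nonzero remainder: 30m³ + 60m² - 480m - 960. Dividing through by 30 gives the monic gcd m³ + 2m² - 16m - 32.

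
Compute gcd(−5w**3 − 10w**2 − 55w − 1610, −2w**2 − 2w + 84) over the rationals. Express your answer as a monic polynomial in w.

w + 7

Euclidean algorithm in ℚ[w]:
  −5w**3 − 10w**2 − 55w − 1610 = ((5/2)w + 5/2)(−2w**2 − 2w + 84) + (−260w − 1820)
  −2w**2 − 2w + 84 = ((1/130)w − 3/65)(−260w − 1820) + (0)
Last nonzero remainder: −260w − 1820. Dividing through by −260 gives the monic gcd w + 7.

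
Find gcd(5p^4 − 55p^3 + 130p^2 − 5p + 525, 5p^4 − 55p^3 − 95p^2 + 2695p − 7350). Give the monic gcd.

p^2 − 12p + 35

Apply the Euclidean algorithm:
  5p^4 − 55p^3 + 130p^2 − 5p + 525 = (5p^4 − 55p^3 − 95p^2 + 2695p − 7350) + (225p^2 − 2700p + 7875)
  5p^4 − 55p^3 − 95p^2 + 2695p − 7350 = ((1/45)p^2 + (1/45)p − 14/15)(225p^2 − 2700p + 7875) + (0)
Last nonzero remainder: 225p^2 − 2700p + 7875. Dividing through by 225 gives the monic gcd p^2 − 12p + 35.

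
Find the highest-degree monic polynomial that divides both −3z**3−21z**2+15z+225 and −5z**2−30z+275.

1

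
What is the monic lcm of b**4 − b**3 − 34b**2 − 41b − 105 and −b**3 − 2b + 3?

b**5 − 2b**4 − 33b**3 − 7b**2 − 64b + 105

Euclidean algorithm in ℚ[b]:
  b**4 − b**3 − 34b**2 − 41b − 105 = (−b + 1)(−b**3 − 2b + 3) + (−36b**2 − 36b − 108)
  −b**3 − 2b + 3 = ((1/36)b − 1/36)(−36b**2 − 36b − 108) + (0)
Last nonzero remainder: −36b**2 − 36b − 108. Dividing through by −36 gives the monic gcd b**2 + b + 3.
Then lcm(f, g) = f·g / gcd(f, g); expanding and making the result monic gives the answer.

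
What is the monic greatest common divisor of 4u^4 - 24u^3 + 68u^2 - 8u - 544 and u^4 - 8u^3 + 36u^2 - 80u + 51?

Apply the Euclidean algorithm:
  4u^4 - 24u^3 + 68u^2 - 8u - 544 = (4)(u^4 - 8u^3 + 36u^2 - 80u + 51) + (8u^3 - 76u^2 + 312u - 748)
  u^4 - 8u^3 + 36u^2 - 80u + 51 = ((1/8)u + 3/16)(8u^3 - 76u^2 + 312u - 748) + ((45/4)u^2 - 45u + 765/4)
  8u^3 - 76u^2 + 312u - 748 = ((32/45)u - 176/45)((45/4)u^2 - 45u + 765/4) + (0)
Last nonzero remainder: (45/4)u^2 - 45u + 765/4. Dividing through by 45/4 gives the monic gcd u^2 - 4u + 17.

u^2 - 4u + 17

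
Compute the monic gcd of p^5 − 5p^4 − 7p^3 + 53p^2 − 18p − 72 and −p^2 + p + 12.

p^2 − p − 12

Euclidean algorithm in ℚ[p]:
  p^5 − 5p^4 − 7p^3 + 53p^2 − 18p − 72 = (−p^3 + 4p^2 − p − 6)(−p^2 + p + 12) + (0)
Last nonzero remainder: −p^2 + p + 12. Dividing through by −1 gives the monic gcd p^2 − p − 12.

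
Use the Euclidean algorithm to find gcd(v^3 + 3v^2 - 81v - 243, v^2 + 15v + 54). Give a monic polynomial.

v + 9

Euclidean algorithm in ℚ[v]:
  v^3 + 3v^2 - 81v - 243 = (v - 12)(v^2 + 15v + 54) + (45v + 405)
  v^2 + 15v + 54 = ((1/45)v + 2/15)(45v + 405) + (0)
Last nonzero remainder: 45v + 405. Dividing through by 45 gives the monic gcd v + 9.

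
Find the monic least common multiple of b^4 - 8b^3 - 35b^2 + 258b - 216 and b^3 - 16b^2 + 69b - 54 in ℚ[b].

b^5 - 14b^4 + 13b^3 + 468b^2 - 1764b + 1296

By polynomial division,
  b^4 - 8b^3 - 35b^2 + 258b - 216 = (b + 8)(b^3 - 16b^2 + 69b - 54) + (24b^2 - 240b + 216)
  b^3 - 16b^2 + 69b - 54 = ((1/24)b - 1/4)(24b^2 - 240b + 216) + (0)
Last nonzero remainder: 24b^2 - 240b + 216. Dividing through by 24 gives the monic gcd b^2 - 10b + 9.
Then lcm(f, g) = f·g / gcd(f, g); expanding and making the result monic gives the answer.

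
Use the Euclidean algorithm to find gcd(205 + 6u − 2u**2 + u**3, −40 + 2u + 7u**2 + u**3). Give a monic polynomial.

5 + u

Euclidean algorithm in ℚ[u]:
  u**3 − 2u**2 + 6u + 205 = (u**3 + 7u**2 + 2u − 40) + (−9u**2 + 4u + 245)
  u**3 + 7u**2 + 2u − 40 = (−(1/9)u − 67/81)(−9u**2 + 4u + 245) + ((2635/81)u + 13175/81)
  −9u**2 + 4u + 245 = (−(729/2635)u + 3969/2635)((2635/81)u + 13175/81) + (0)
Last nonzero remainder: (2635/81)u + 13175/81. Dividing through by 2635/81 gives the monic gcd u + 5.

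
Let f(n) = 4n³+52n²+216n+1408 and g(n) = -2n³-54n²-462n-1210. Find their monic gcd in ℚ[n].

n+11

Euclidean algorithm in ℚ[n]:
  4n³+52n²+216n+1408 = (-2)(-2n³-54n²-462n-1210) + (-56n²-708n-1012)
  -2n³-54n²-462n-1210 = ((1/28)n+201/392)(-56n²-708n-1012) + (-(6157/98)n-67727/98)
  -56n²-708n-1012 = ((5488/6157)n+9016/6157)(-(6157/98)n-67727/98) + (0)
Last nonzero remainder: -(6157/98)n-67727/98. Dividing through by -6157/98 gives the monic gcd n+11.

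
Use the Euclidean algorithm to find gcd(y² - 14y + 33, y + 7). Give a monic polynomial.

1

By polynomial division,
  y² - 14y + 33 = (y - 21)(y + 7) + (180)
  y + 7 = ((1/180)y + 7/180)(180) + (0)
The last nonzero remainder is the constant 180, so the polynomials are coprime and gcd = 1.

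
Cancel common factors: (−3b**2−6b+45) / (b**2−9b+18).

Apply the Euclidean algorithm:
  −3b**2−6b+45 = (−3)(b**2−9b+18) + (−33b+99)
  b**2−9b+18 = (−(1/33)b+2/11)(−33b+99) + (0)
Last nonzero remainder: −33b+99. Dividing through by −33 gives the monic gcd b−3.
Cancel b−3 from numerator and denominator to get the reduced form.

(−3b−15)/(b−6)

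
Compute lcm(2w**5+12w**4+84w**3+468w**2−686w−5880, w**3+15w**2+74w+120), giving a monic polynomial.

w**6+12w**5+78w**4+486w**3+1061w**2−4998w−17640

Apply the Euclidean algorithm:
  2w**5+12w**4+84w**3+468w**2−686w−5880 = (2w**2−18w+206)(w**3+15w**2+74w+120) + (−1530w**2−13770w−30600)
  w**3+15w**2+74w+120 = (−(1/1530)w−1/255)(−1530w**2−13770w−30600) + (0)
Last nonzero remainder: −1530w**2−13770w−30600. Dividing through by −1530 gives the monic gcd w**2+9w+20.
Then lcm(f, g) = f·g / gcd(f, g); expanding and making the result monic gives the answer.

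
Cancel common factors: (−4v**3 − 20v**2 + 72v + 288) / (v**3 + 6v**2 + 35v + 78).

(−4v**2 − 8v + 96)/(v**2 + 3v + 26)

Apply the Euclidean algorithm:
  −4v**3 − 20v**2 + 72v + 288 = (−4)(v**3 + 6v**2 + 35v + 78) + (4v**2 + 212v + 600)
  v**3 + 6v**2 + 35v + 78 = ((1/4)v − 47/4)(4v**2 + 212v + 600) + (2376v + 7128)
  4v**2 + 212v + 600 = ((1/594)v + 25/297)(2376v + 7128) + (0)
Last nonzero remainder: 2376v + 7128. Dividing through by 2376 gives the monic gcd v + 3.
Cancel v + 3 from numerator and denominator to get the reduced form.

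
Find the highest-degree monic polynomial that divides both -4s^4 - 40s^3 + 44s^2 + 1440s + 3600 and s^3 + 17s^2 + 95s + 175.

Repeated division with remainder:
  -4s^4 - 40s^3 + 44s^2 + 1440s + 3600 = (-4s + 28)(s^3 + 17s^2 + 95s + 175) + (-52s^2 - 520s - 1300)
  s^3 + 17s^2 + 95s + 175 = (-(1/52)s - 7/52)(-52s^2 - 520s - 1300) + (0)
Last nonzero remainder: -52s^2 - 520s - 1300. Dividing through by -52 gives the monic gcd s^2 + 10s + 25.

s^2 + 10s + 25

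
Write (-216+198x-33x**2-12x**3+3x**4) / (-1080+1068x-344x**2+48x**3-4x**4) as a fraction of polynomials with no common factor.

Repeated division with remainder:
  3x**4-12x**3-33x**2+198x-216 = (-3/4)(-4x**4+48x**3-344x**2+1068x-1080) + (24x**3-291x**2+999x-1026)
  -4x**4+48x**3-344x**2+1068x-1080 = (-(1/6)x-1/48)(24x**3-291x**2+999x-1026) + (-(2937/16)x**2+(14685/16)x-8811/8)
  24x**3-291x**2+999x-1026 = (-(128/979)x+912/979)(-(2937/16)x**2+(14685/16)x-8811/8) + (0)
Last nonzero remainder: -(2937/16)x**2+(14685/16)x-8811/8. Dividing through by -2937/16 gives the monic gcd x**2-5x+6.
Cancel x**2-5x+6 from numerator and denominator to get the reduced form.

(36-3x-3x**2)/(180-28x+4x**2)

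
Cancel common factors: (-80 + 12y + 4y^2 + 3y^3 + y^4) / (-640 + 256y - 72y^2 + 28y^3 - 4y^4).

(8 - 2y - y^2)/(64 - 32y + 4y^2)

By polynomial division,
  y^4 + 3y^3 + 4y^2 + 12y - 80 = (-1/4)(-4y^4 + 28y^3 - 72y^2 + 256y - 640) + (10y^3 - 14y^2 + 76y - 240)
  -4y^4 + 28y^3 - 72y^2 + 256y - 640 = (-(2/5)y + 56/25)(10y^3 - 14y^2 + 76y - 240) + (-(256/25)y^2 - (256/25)y - 512/5)
  10y^3 - 14y^2 + 76y - 240 = (-(125/128)y + 75/32)(-(256/25)y^2 - (256/25)y - 512/5) + (0)
Last nonzero remainder: -(256/25)y^2 - (256/25)y - 512/5. Dividing through by -256/25 gives the monic gcd y^2 + y + 10.
Cancel y^2 + y + 10 from numerator and denominator to get the reduced form.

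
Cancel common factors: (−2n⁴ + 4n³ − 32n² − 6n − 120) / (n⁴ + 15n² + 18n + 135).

Apply the Euclidean algorithm:
  −2n⁴ + 4n³ − 32n² − 6n − 120 = (−2)(n⁴ + 15n² + 18n + 135) + (4n³ − 2n² + 30n + 150)
  n⁴ + 15n² + 18n + 135 = ((1/4)n + 1/8)(4n³ − 2n² + 30n + 150) + ((31/4)n² − (93/4)n + 465/4)
  4n³ − 2n² + 30n + 150 = ((16/31)n + 40/31)((31/4)n² − (93/4)n + 465/4) + (0)
Last nonzero remainder: (31/4)n² − (93/4)n + 465/4. Dividing through by 31/4 gives the monic gcd n² − 3n + 15.
Cancel n² − 3n + 15 from numerator and denominator to get the reduced form.

(−2n² − 2n − 8)/(n² + 3n + 9)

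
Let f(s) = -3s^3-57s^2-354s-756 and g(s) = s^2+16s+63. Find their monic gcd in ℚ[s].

s+9

By polynomial division,
  -3s^3-57s^2-354s-756 = (-3s-9)(s^2+16s+63) + (-21s-189)
  s^2+16s+63 = (-(1/21)s-1/3)(-21s-189) + (0)
Last nonzero remainder: -21s-189. Dividing through by -21 gives the monic gcd s+9.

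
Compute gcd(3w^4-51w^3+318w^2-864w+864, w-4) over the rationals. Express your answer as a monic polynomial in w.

w-4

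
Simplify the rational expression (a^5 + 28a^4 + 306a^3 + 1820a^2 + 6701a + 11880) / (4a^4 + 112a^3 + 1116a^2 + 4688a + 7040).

(a^2 + 4a + 27)/(4a + 16)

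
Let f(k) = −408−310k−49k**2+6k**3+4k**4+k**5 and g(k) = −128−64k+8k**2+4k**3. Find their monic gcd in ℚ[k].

−8−2k+k**2

Repeated division with remainder:
  k**5+4k**4+6k**3−49k**2−310k−408 = ((1/4)k**2+(1/2)k+9/2)(4k**3+8k**2−64k−128) + (−21k**2+42k+168)
  4k**3+8k**2−64k−128 = (−(4/21)k−16/21)(−21k**2+42k+168) + (0)
Last nonzero remainder: −21k**2+42k+168. Dividing through by −21 gives the monic gcd k**2−2k−8.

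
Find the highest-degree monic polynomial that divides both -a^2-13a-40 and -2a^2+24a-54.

By polynomial division,
  -a^2-13a-40 = (1/2)(-2a^2+24a-54) + (-25a-13)
  -2a^2+24a-54 = ((2/25)a-626/625)(-25a-13) + (-41888/625)
  -25a-13 = ((15625/41888)a+8125/41888)(-41888/625) + (0)
The last nonzero remainder is the constant -41888/625, so the polynomials are coprime and gcd = 1.

1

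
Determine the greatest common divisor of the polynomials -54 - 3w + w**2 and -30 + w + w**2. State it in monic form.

Repeated division with remainder:
  w**2 - 3w - 54 = (w**2 + w - 30) + (-4w - 24)
  w**2 + w - 30 = (-(1/4)w + 5/4)(-4w - 24) + (0)
Last nonzero remainder: -4w - 24. Dividing through by -4 gives the monic gcd w + 6.

6 + w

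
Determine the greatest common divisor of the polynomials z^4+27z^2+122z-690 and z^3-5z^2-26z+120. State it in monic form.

z+5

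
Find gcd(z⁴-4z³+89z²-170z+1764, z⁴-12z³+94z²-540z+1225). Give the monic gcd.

Euclidean algorithm in ℚ[z]:
  z⁴-4z³+89z²-170z+1764 = (z⁴-12z³+94z²-540z+1225) + (8z³-5z²+370z+539)
  z⁴-12z³+94z²-540z+1225 = ((1/8)z-91/64)(8z³-5z²+370z+539) + ((2601/64)z²-(2601/32)z+127449/64)
  8z³-5z²+370z+539 = ((512/2601)z+704/2601)((2601/64)z²-(2601/32)z+127449/64) + (0)
Last nonzero remainder: (2601/64)z²-(2601/32)z+127449/64. Dividing through by 2601/64 gives the monic gcd z²-2z+49.

z²-2z+49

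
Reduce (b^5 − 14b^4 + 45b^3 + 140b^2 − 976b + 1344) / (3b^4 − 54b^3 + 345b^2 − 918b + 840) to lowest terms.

Repeated division with remainder:
  b^5 − 14b^4 + 45b^3 + 140b^2 − 976b + 1344 = ((1/3)b + 4/3)(3b^4 − 54b^3 + 345b^2 − 918b + 840) + (2b^3 − 14b^2 − 32b + 224)
  3b^4 − 54b^3 + 345b^2 − 918b + 840 = ((3/2)b − 33/2)(2b^3 − 14b^2 − 32b + 224) + (162b^2 − 1782b + 4536)
  2b^3 − 14b^2 − 32b + 224 = ((1/81)b + 4/81)(162b^2 − 1782b + 4536) + (0)
Last nonzero remainder: 162b^2 − 1782b + 4536. Dividing through by 162 gives the monic gcd b^2 − 11b + 28.
Cancel b^2 − 11b + 28 from numerator and denominator to get the reduced form.

(b^3 − 3b^2 − 16b + 48)/(3b^2 − 21b + 30)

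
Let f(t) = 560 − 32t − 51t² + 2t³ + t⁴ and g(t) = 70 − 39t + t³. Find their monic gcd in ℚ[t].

−35 + 2t + t²

Repeated division with remainder:
  t⁴ + 2t³ − 51t² − 32t + 560 = (t + 2)(t³ − 39t + 70) + (−12t² − 24t + 420)
  t³ − 39t + 70 = (−(1/12)t + 1/6)(−12t² − 24t + 420) + (0)
Last nonzero remainder: −12t² − 24t + 420. Dividing through by −12 gives the monic gcd t² + 2t − 35.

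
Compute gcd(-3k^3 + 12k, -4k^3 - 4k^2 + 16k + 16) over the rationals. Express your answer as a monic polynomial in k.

k^2 - 4

Apply the Euclidean algorithm:
  -3k^3 + 12k = (3/4)(-4k^3 - 4k^2 + 16k + 16) + (3k^2 - 12)
  -4k^3 - 4k^2 + 16k + 16 = (-(4/3)k - 4/3)(3k^2 - 12) + (0)
Last nonzero remainder: 3k^2 - 12. Dividing through by 3 gives the monic gcd k^2 - 4.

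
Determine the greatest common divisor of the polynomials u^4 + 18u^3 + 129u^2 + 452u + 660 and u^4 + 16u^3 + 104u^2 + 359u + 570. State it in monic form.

u^2 + 11u + 30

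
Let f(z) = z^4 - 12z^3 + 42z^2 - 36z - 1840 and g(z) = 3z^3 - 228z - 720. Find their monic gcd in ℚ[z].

z^2 - 6z - 40

Euclidean algorithm in ℚ[z]:
  z^4 - 12z^3 + 42z^2 - 36z - 1840 = ((1/3)z - 4)(3z^3 - 228z - 720) + (118z^2 - 708z - 4720)
  3z^3 - 228z - 720 = ((3/118)z + 9/59)(118z^2 - 708z - 4720) + (0)
Last nonzero remainder: 118z^2 - 708z - 4720. Dividing through by 118 gives the monic gcd z^2 - 6z - 40.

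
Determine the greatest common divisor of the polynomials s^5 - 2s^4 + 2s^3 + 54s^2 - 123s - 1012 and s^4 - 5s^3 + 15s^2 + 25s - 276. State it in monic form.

s^3 - 8s^2 + 39s - 92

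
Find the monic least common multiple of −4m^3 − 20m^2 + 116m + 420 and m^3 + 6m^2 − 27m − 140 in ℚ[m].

Repeated division with remainder:
  −4m^3 − 20m^2 + 116m + 420 = (−4)(m^3 + 6m^2 − 27m − 140) + (4m^2 + 8m − 140)
  m^3 + 6m^2 − 27m − 140 = ((1/4)m + 1)(4m^2 + 8m − 140) + (0)
Last nonzero remainder: 4m^2 + 8m − 140. Dividing through by 4 gives the monic gcd m^2 + 2m − 35.
Then lcm(f, g) = f·g / gcd(f, g); expanding and making the result monic gives the answer.

m^4 + 9m^3 − 9m^2 − 221m − 420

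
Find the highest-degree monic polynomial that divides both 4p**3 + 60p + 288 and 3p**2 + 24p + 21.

Euclidean algorithm in ℚ[p]:
  4p**3 + 60p + 288 = ((4/3)p − 32/3)(3p**2 + 24p + 21) + (288p + 512)
  3p**2 + 24p + 21 = ((1/96)p + 7/108)(288p + 512) + (−329/27)
  288p + 512 = (−(7776/329)p − 13824/329)(−329/27) + (0)
The last nonzero remainder is the constant −329/27, so the polynomials are coprime and gcd = 1.

1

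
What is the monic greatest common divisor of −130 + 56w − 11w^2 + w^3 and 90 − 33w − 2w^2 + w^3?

−5 + w

Repeated division with remainder:
  w^3 − 11w^2 + 56w − 130 = (w^3 − 2w^2 − 33w + 90) + (−9w^2 + 89w − 220)
  w^3 − 2w^2 − 33w + 90 = (−(1/9)w − 71/81)(−9w^2 + 89w − 220) + ((1666/81)w − 8330/81)
  −9w^2 + 89w − 220 = (−(729/1666)w + 1782/833)((1666/81)w − 8330/81) + (0)
Last nonzero remainder: (1666/81)w − 8330/81. Dividing through by 1666/81 gives the monic gcd w − 5.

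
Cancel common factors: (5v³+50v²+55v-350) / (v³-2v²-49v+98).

(5v+25)/(v-7)

Apply the Euclidean algorithm:
  5v³+50v²+55v-350 = (5)(v³-2v²-49v+98) + (60v²+300v-840)
  v³-2v²-49v+98 = ((1/60)v-7/60)(60v²+300v-840) + (0)
Last nonzero remainder: 60v²+300v-840. Dividing through by 60 gives the monic gcd v²+5v-14.
Cancel v²+5v-14 from numerator and denominator to get the reduced form.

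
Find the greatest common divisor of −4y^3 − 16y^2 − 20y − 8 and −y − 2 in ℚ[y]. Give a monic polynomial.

y + 2

Repeated division with remainder:
  −4y^3 − 16y^2 − 20y − 8 = (4y^2 + 8y + 4)(−y − 2) + (0)
Last nonzero remainder: −y − 2. Dividing through by −1 gives the monic gcd y + 2.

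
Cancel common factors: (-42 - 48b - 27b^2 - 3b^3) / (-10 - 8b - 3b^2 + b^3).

By polynomial division,
  -3b^3 - 27b^2 - 48b - 42 = (-3)(b^3 - 3b^2 - 8b - 10) + (-36b^2 - 72b - 72)
  b^3 - 3b^2 - 8b - 10 = (-(1/36)b + 5/36)(-36b^2 - 72b - 72) + (0)
Last nonzero remainder: -36b^2 - 72b - 72. Dividing through by -36 gives the monic gcd b^2 + 2b + 2.
Cancel b^2 + 2b + 2 from numerator and denominator to get the reduced form.

(-21 - 3b)/(-5 + b)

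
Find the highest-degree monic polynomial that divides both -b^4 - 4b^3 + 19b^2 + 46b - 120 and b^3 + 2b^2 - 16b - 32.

Repeated division with remainder:
  -b^4 - 4b^3 + 19b^2 + 46b - 120 = (-b - 2)(b^3 + 2b^2 - 16b - 32) + (7b^2 - 18b - 184)
  b^3 + 2b^2 - 16b - 32 = ((1/7)b + 32/49)(7b^2 - 18b - 184) + ((1080/49)b + 4320/49)
  7b^2 - 18b - 184 = ((343/1080)b - 1127/540)((1080/49)b + 4320/49) + (0)
Last nonzero remainder: (1080/49)b + 4320/49. Dividing through by 1080/49 gives the monic gcd b + 4.

b + 4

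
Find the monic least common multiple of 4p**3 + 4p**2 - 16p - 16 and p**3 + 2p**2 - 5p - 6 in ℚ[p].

Repeated division with remainder:
  4p**3 + 4p**2 - 16p - 16 = (4)(p**3 + 2p**2 - 5p - 6) + (-4p**2 + 4p + 8)
  p**3 + 2p**2 - 5p - 6 = (-(1/4)p - 3/4)(-4p**2 + 4p + 8) + (0)
Last nonzero remainder: -4p**2 + 4p + 8. Dividing through by -4 gives the monic gcd p**2 - p - 2.
Then lcm(f, g) = f·g / gcd(f, g); expanding and making the result monic gives the answer.

p**4 + 4p**3 - p**2 - 16p - 12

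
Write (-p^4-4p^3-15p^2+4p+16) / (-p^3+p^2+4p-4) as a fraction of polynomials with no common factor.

(p^3+5p^2+20p+16)/(p^2-4)

Repeated division with remainder:
  -p^4-4p^3-15p^2+4p+16 = (p+5)(-p^3+p^2+4p-4) + (-24p^2-12p+36)
  -p^3+p^2+4p-4 = ((1/24)p-1/16)(-24p^2-12p+36) + ((7/4)p-7/4)
  -24p^2-12p+36 = (-(96/7)p-144/7)((7/4)p-7/4) + (0)
Last nonzero remainder: (7/4)p-7/4. Dividing through by 7/4 gives the monic gcd p-1.
Cancel p-1 from numerator and denominator to get the reduced form.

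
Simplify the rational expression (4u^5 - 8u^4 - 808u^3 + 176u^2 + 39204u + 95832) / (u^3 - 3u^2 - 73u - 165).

(4u^3 + 24u^2 - 484u - 2904)/(u + 5)

Euclidean algorithm in ℚ[u]:
  4u^5 - 8u^4 - 808u^3 + 176u^2 + 39204u + 95832 = (4u^2 + 4u - 504)(u^3 - 3u^2 - 73u - 165) + (-384u^2 + 3072u + 12672)
  u^3 - 3u^2 - 73u - 165 = (-(1/384)u - 5/384)(-384u^2 + 3072u + 12672) + (0)
Last nonzero remainder: -384u^2 + 3072u + 12672. Dividing through by -384 gives the monic gcd u^2 - 8u - 33.
Cancel u^2 - 8u - 33 from numerator and denominator to get the reduced form.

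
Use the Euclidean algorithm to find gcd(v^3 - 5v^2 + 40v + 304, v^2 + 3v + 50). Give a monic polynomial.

1

Euclidean algorithm in ℚ[v]:
  v^3 - 5v^2 + 40v + 304 = (v - 8)(v^2 + 3v + 50) + (14v + 704)
  v^2 + 3v + 50 = ((1/14)v - 331/98)(14v + 704) + (118962/49)
  14v + 704 = ((343/59481)v + 17248/59481)(118962/49) + (0)
The last nonzero remainder is the constant 118962/49, so the polynomials are coprime and gcd = 1.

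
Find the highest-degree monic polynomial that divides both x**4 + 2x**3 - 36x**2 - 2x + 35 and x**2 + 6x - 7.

Repeated division with remainder:
  x**4 + 2x**3 - 36x**2 - 2x + 35 = (x**2 - 4x - 5)(x**2 + 6x - 7) + (0)
The last nonzero remainder x**2 + 6x - 7 is already monic.

x**2 + 6x - 7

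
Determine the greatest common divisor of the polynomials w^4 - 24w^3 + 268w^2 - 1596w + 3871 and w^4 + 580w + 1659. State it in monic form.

w^2 - 10w + 79

Repeated division with remainder:
  w^4 - 24w^3 + 268w^2 - 1596w + 3871 = (w^4 + 580w + 1659) + (-24w^3 + 268w^2 - 2176w + 2212)
  w^4 + 580w + 1659 = (-(1/24)w - 67/144)(-24w^3 + 268w^2 - 2176w + 2212) + ((1225/36)w^2 - (6125/18)w + 96775/36)
  -24w^3 + 268w^2 - 2176w + 2212 = (-(864/1225)w + 144/175)((1225/36)w^2 - (6125/18)w + 96775/36) + (0)
Last nonzero remainder: (1225/36)w^2 - (6125/18)w + 96775/36. Dividing through by 1225/36 gives the monic gcd w^2 - 10w + 79.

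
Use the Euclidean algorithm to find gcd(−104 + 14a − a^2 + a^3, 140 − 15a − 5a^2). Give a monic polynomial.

−4 + a

Euclidean algorithm in ℚ[a]:
  a^3 − a^2 + 14a − 104 = (−(1/5)a + 4/5)(−5a^2 − 15a + 140) + (54a − 216)
  −5a^2 − 15a + 140 = (−(5/54)a − 35/54)(54a − 216) + (0)
Last nonzero remainder: 54a − 216. Dividing through by 54 gives the monic gcd a − 4.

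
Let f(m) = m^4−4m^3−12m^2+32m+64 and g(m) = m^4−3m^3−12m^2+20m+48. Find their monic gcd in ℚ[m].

Apply the Euclidean algorithm:
  m^4−4m^3−12m^2+32m+64 = (m^4−3m^3−12m^2+20m+48) + (−m^3+12m+16)
  m^4−3m^3−12m^2+20m+48 = (−m+3)(−m^3+12m+16) + (0)
Last nonzero remainder: −m^3+12m+16. Dividing through by −1 gives the monic gcd m^3−12m−16.

m^3−12m−16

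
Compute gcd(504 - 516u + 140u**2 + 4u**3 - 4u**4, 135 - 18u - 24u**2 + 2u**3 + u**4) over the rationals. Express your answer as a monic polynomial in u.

9 - 6u + u**2

Apply the Euclidean algorithm:
  -4u**4 + 4u**3 + 140u**2 - 516u + 504 = (-4)(u**4 + 2u**3 - 24u**2 - 18u + 135) + (12u**3 + 44u**2 - 588u + 1044)
  u**4 + 2u**3 - 24u**2 - 18u + 135 = ((1/12)u - 5/36)(12u**3 + 44u**2 - 588u + 1044) + ((280/9)u**2 - (560/3)u + 280)
  12u**3 + 44u**2 - 588u + 1044 = ((27/70)u + 261/70)((280/9)u**2 - (560/3)u + 280) + (0)
Last nonzero remainder: (280/9)u**2 - (560/3)u + 280. Dividing through by 280/9 gives the monic gcd u**2 - 6u + 9.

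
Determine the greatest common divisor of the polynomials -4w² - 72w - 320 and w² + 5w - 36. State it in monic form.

By polynomial division,
  -4w² - 72w - 320 = (-4)(w² + 5w - 36) + (-52w - 464)
  w² + 5w - 36 = (-(1/52)w + 51/676)(-52w - 464) + (-168/169)
  -52w - 464 = ((2197/42)w + 9802/21)(-168/169) + (0)
The last nonzero remainder is the constant -168/169, so the polynomials are coprime and gcd = 1.

1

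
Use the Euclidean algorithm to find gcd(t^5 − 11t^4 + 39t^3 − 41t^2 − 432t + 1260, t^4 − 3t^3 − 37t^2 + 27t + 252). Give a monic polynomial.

Euclidean algorithm in ℚ[t]:
  t^5 − 11t^4 + 39t^3 − 41t^2 − 432t + 1260 = (t − 8)(t^4 − 3t^3 − 37t^2 + 27t + 252) + (52t^3 − 364t^2 − 468t + 3276)
  t^4 − 3t^3 − 37t^2 + 27t + 252 = ((1/52)t + 1/13)(52t^3 − 364t^2 − 468t + 3276) + (0)
Last nonzero remainder: 52t^3 − 364t^2 − 468t + 3276. Dividing through by 52 gives the monic gcd t^3 − 7t^2 − 9t + 63.

t^3 − 7t^2 − 9t + 63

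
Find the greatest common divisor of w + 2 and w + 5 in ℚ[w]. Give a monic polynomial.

1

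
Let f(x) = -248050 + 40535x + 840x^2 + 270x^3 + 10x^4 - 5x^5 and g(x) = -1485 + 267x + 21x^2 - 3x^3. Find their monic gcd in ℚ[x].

55 - 16x + x^2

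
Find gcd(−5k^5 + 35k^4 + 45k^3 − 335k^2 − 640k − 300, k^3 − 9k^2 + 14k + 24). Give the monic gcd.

Euclidean algorithm in ℚ[k]:
  −5k^5 + 35k^4 + 45k^3 − 335k^2 − 640k − 300 = (−5k^2 − 10k + 25)(k^3 − 9k^2 + 14k + 24) + (150k^2 − 750k − 900)
  k^3 − 9k^2 + 14k + 24 = ((1/150)k − 2/75)(150k^2 − 750k − 900) + (0)
Last nonzero remainder: 150k^2 − 750k − 900. Dividing through by 150 gives the monic gcd k^2 − 5k − 6.

k^2 − 5k − 6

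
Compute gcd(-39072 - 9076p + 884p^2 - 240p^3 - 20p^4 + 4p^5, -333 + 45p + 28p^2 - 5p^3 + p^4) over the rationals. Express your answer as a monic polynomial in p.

111 + 22p - 2p^2 + p^3

By polynomial division,
  4p^5 - 20p^4 - 240p^3 + 884p^2 - 9076p - 39072 = (4p)(p^4 - 5p^3 + 28p^2 + 45p - 333) + (-352p^3 + 704p^2 - 7744p - 39072)
  p^4 - 5p^3 + 28p^2 + 45p - 333 = (-(1/352)p + 3/352)(-352p^3 + 704p^2 - 7744p - 39072) + (0)
Last nonzero remainder: -352p^3 + 704p^2 - 7744p - 39072. Dividing through by -352 gives the monic gcd p^3 - 2p^2 + 22p + 111.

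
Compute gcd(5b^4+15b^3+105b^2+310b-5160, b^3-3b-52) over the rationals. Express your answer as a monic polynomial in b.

Apply the Euclidean algorithm:
  5b^4+15b^3+105b^2+310b-5160 = (5b+15)(b^3-3b-52) + (120b^2+615b-4380)
  b^3-3b-52 = ((1/120)b-41/960)(120b^2+615b-4380) + ((3825/64)b-3825/16)
  120b^2+615b-4380 = ((512/255)b+4672/255)((3825/64)b-3825/16) + (0)
Last nonzero remainder: (3825/64)b-3825/16. Dividing through by 3825/64 gives the monic gcd b-4.

b-4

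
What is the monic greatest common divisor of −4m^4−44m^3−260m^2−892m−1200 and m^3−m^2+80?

m+4

By polynomial division,
  −4m^4−44m^3−260m^2−892m−1200 = (−4m−48)(m^3−m^2+80) + (−308m^2−572m+2640)
  m^3−m^2+80 = (−(1/308)m+5/539)(−308m^2−572m+2640) + ((680/49)m+2720/49)
  −308m^2−572m+2640 = (−(3773/170)m+1617/34)((680/49)m+2720/49) + (0)
Last nonzero remainder: (680/49)m+2720/49. Dividing through by 680/49 gives the monic gcd m+4.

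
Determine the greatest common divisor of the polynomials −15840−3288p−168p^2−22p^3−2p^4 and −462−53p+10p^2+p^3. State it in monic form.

66+17p+p^2

By polynomial division,
  −2p^4−22p^3−168p^2−3288p−15840 = (−2p−2)(p^3+10p^2−53p−462) + (−254p^2−4318p−16764)
  p^3+10p^2−53p−462 = (−(1/254)p+7/254)(−254p^2−4318p−16764) + (0)
Last nonzero remainder: −254p^2−4318p−16764. Dividing through by −254 gives the monic gcd p^2+17p+66.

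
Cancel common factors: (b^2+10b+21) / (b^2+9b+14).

(b+3)/(b+2)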